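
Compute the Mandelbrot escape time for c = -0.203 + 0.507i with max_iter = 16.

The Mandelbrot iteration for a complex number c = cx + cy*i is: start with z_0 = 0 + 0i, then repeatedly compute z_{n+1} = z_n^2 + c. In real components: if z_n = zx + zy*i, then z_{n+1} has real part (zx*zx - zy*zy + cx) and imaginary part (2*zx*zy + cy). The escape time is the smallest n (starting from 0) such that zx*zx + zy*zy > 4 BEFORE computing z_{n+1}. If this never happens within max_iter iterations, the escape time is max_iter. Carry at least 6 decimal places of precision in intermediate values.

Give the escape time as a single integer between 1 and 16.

z_0 = 0 + 0i, c = -0.2030 + 0.5070i
Iter 1: z = -0.2030 + 0.5070i, |z|^2 = 0.2983
Iter 2: z = -0.4188 + 0.3012i, |z|^2 = 0.2661
Iter 3: z = -0.1183 + 0.2547i, |z|^2 = 0.0789
Iter 4: z = -0.2539 + 0.4467i, |z|^2 = 0.2640
Iter 5: z = -0.3381 + 0.2801i, |z|^2 = 0.1928
Iter 6: z = -0.1672 + 0.3176i, |z|^2 = 0.1288
Iter 7: z = -0.2759 + 0.4008i, |z|^2 = 0.2368
Iter 8: z = -0.2875 + 0.2858i, |z|^2 = 0.1644
Iter 9: z = -0.2020 + 0.3426i, |z|^2 = 0.1582
Iter 10: z = -0.2796 + 0.3686i, |z|^2 = 0.2140
Iter 11: z = -0.2607 + 0.3009i, |z|^2 = 0.1585
Iter 12: z = -0.2256 + 0.3501i, |z|^2 = 0.1735
Iter 13: z = -0.2747 + 0.3490i, |z|^2 = 0.1973
Iter 14: z = -0.2494 + 0.3152i, |z|^2 = 0.1616
Iter 15: z = -0.2402 + 0.3498i, |z|^2 = 0.1800

Answer: 16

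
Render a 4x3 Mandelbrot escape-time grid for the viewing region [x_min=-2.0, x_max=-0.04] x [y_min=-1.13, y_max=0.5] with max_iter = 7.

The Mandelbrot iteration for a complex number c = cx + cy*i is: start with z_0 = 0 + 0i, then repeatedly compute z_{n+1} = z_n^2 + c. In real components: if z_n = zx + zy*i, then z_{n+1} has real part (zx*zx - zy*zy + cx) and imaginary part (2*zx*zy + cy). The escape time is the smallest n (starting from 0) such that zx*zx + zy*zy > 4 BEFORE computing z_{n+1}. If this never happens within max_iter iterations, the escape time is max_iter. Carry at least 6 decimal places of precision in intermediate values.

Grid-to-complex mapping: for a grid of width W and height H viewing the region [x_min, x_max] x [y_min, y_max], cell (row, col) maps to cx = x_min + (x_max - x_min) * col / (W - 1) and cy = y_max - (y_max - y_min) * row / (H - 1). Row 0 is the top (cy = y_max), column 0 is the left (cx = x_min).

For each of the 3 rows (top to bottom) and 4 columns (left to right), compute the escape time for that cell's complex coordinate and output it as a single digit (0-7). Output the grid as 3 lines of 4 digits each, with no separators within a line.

(row=0, col=0): c = -2.0000 + 0.5000i → escape time 1
(row=0, col=1): c = -1.3467 + 0.5000i → escape time 3
(row=0, col=2): c = -0.6933 + 0.5000i → escape time 7
(row=0, col=3): c = -0.0400 + 0.5000i → escape time 7
(row=1, col=0): c = -2.0000 + -0.3150i → escape time 1
(row=1, col=1): c = -1.3467 + -0.3150i → escape time 6
(row=1, col=2): c = -0.6933 + -0.3150i → escape time 7
(row=1, col=3): c = -0.0400 + -0.3150i → escape time 7
(row=2, col=0): c = -2.0000 + -1.1300i → escape time 1
(row=2, col=1): c = -1.3467 + -1.1300i → escape time 2
(row=2, col=2): c = -0.6933 + -1.1300i → escape time 3
(row=2, col=3): c = -0.0400 + -1.1300i → escape time 4

Answer: 1377
1677
1234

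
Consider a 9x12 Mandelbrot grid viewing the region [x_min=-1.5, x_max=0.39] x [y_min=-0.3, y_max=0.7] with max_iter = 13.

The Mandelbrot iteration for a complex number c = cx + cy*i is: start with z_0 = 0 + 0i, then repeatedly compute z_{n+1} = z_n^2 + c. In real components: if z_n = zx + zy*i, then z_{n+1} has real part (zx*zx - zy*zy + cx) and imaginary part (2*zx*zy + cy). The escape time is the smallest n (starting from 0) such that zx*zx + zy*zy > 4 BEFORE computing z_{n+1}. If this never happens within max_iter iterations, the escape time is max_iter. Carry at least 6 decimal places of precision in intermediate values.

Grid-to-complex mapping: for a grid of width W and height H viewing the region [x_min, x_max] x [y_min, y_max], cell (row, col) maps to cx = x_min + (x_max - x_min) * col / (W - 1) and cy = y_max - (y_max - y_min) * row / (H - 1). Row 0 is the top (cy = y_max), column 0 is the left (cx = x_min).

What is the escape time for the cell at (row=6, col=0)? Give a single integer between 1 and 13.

z_0 = 0 + 0i, c = -1.5000 + 0.1545i
Iter 1: z = -1.5000 + 0.1545i, |z|^2 = 2.2739
Iter 2: z = 0.7261 + -0.3091i, |z|^2 = 0.6228
Iter 3: z = -1.0683 + -0.2943i, |z|^2 = 1.2279
Iter 4: z = -0.4454 + 0.7834i, |z|^2 = 0.8121
Iter 5: z = -1.9154 + -0.5433i, |z|^2 = 3.9637
Iter 6: z = 1.8734 + 2.2357i, |z|^2 = 8.5079
Escaped at iteration 6

Answer: 6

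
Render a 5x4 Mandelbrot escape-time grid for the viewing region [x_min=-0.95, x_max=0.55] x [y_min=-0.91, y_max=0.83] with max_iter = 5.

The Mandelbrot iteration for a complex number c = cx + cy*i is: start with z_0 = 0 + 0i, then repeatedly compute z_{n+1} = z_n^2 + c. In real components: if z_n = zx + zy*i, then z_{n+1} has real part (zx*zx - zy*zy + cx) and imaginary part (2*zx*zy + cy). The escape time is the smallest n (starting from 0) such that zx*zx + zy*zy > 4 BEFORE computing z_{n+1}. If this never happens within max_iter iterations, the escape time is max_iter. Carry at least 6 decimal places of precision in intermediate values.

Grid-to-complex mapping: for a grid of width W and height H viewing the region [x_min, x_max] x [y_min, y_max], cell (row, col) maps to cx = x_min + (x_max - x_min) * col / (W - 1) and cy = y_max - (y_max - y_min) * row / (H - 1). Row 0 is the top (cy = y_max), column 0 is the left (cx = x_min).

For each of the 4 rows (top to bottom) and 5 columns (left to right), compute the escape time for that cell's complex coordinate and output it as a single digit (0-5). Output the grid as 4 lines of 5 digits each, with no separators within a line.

(row=0, col=0): c = -0.9500 + 0.8300i → escape time 3
(row=0, col=1): c = -0.5750 + 0.8300i → escape time 4
(row=0, col=2): c = -0.2000 + 0.8300i → escape time 5
(row=0, col=3): c = 0.1750 + 0.8300i → escape time 5
(row=0, col=4): c = 0.5500 + 0.8300i → escape time 3
(row=1, col=0): c = -0.9500 + 0.2500i → escape time 5
(row=1, col=1): c = -0.5750 + 0.2500i → escape time 5
(row=1, col=2): c = -0.2000 + 0.2500i → escape time 5
(row=1, col=3): c = 0.1750 + 0.2500i → escape time 5
(row=1, col=4): c = 0.5500 + 0.2500i → escape time 4
(row=2, col=0): c = -0.9500 + -0.3300i → escape time 5
(row=2, col=1): c = -0.5750 + -0.3300i → escape time 5
(row=2, col=2): c = -0.2000 + -0.3300i → escape time 5
(row=2, col=3): c = 0.1750 + -0.3300i → escape time 5
(row=2, col=4): c = 0.5500 + -0.3300i → escape time 4
(row=3, col=0): c = -0.9500 + -0.9100i → escape time 3
(row=3, col=1): c = -0.5750 + -0.9100i → escape time 4
(row=3, col=2): c = -0.2000 + -0.9100i → escape time 5
(row=3, col=3): c = 0.1750 + -0.9100i → escape time 4
(row=3, col=4): c = 0.5500 + -0.9100i → escape time 3

Answer: 34553
55554
55554
34543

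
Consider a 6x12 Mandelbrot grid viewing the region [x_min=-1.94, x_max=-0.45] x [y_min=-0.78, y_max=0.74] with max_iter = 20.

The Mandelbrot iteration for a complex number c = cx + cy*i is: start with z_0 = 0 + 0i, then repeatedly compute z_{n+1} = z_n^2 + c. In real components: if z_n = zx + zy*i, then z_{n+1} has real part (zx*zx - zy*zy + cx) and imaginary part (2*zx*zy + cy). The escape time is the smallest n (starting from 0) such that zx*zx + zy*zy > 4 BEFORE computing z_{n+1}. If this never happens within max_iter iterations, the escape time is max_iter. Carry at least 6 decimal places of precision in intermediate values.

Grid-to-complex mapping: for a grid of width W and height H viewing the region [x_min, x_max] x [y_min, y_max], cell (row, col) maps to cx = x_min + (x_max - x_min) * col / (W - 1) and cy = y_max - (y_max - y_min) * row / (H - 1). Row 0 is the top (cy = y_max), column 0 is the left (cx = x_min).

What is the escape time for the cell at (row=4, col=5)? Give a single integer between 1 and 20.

Answer: 20

Derivation:
z_0 = 0 + 0i, c = -0.4500 + 0.1873i
Iter 1: z = -0.4500 + 0.1873i, |z|^2 = 0.2376
Iter 2: z = -0.2826 + 0.0187i, |z|^2 = 0.0802
Iter 3: z = -0.3705 + 0.1767i, |z|^2 = 0.1685
Iter 4: z = -0.3439 + 0.0563i, |z|^2 = 0.1215
Iter 5: z = -0.3349 + 0.1485i, |z|^2 = 0.1342
Iter 6: z = -0.3599 + 0.0878i, |z|^2 = 0.1372
Iter 7: z = -0.3282 + 0.1241i, |z|^2 = 0.1231
Iter 8: z = -0.3577 + 0.1058i, |z|^2 = 0.1391
Iter 9: z = -0.3333 + 0.1116i, |z|^2 = 0.1235
Iter 10: z = -0.3514 + 0.1129i, |z|^2 = 0.1362
Iter 11: z = -0.3393 + 0.1079i, |z|^2 = 0.1268
Iter 12: z = -0.3465 + 0.1140i, |z|^2 = 0.1331
Iter 13: z = -0.3429 + 0.1082i, |z|^2 = 0.1293
Iter 14: z = -0.3441 + 0.1130i, |z|^2 = 0.1312
Iter 15: z = -0.3444 + 0.1095i, |z|^2 = 0.1306
Iter 16: z = -0.3434 + 0.1119i, |z|^2 = 0.1304
Iter 17: z = -0.3446 + 0.1104i, |z|^2 = 0.1309
Iter 18: z = -0.3435 + 0.1112i, |z|^2 = 0.1303
Iter 19: z = -0.3444 + 0.1109i, |z|^2 = 0.1309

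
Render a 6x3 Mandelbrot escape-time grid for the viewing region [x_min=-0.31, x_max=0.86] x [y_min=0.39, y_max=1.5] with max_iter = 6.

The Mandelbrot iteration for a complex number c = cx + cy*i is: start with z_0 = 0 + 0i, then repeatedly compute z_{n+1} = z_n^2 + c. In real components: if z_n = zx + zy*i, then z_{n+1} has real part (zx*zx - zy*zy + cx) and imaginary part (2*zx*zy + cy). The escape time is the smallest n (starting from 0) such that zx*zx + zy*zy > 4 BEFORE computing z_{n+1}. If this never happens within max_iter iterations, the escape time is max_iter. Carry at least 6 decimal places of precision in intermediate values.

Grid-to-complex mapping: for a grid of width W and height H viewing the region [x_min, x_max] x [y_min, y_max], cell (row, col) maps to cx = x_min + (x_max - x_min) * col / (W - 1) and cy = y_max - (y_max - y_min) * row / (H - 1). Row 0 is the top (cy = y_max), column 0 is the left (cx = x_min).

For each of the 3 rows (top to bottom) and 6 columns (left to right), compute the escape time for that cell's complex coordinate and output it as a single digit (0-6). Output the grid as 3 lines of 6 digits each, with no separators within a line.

Answer: 222222
564322
666633

Derivation:
(row=0, col=0): c = -0.3100 + 1.5000i → escape time 2
(row=0, col=1): c = -0.0760 + 1.5000i → escape time 2
(row=0, col=2): c = 0.1580 + 1.5000i → escape time 2
(row=0, col=3): c = 0.3920 + 1.5000i → escape time 2
(row=0, col=4): c = 0.6260 + 1.5000i → escape time 2
(row=0, col=5): c = 0.8600 + 1.5000i → escape time 2
(row=1, col=0): c = -0.3100 + 0.9450i → escape time 5
(row=1, col=1): c = -0.0760 + 0.9450i → escape time 6
(row=1, col=2): c = 0.1580 + 0.9450i → escape time 4
(row=1, col=3): c = 0.3920 + 0.9450i → escape time 3
(row=1, col=4): c = 0.6260 + 0.9450i → escape time 2
(row=1, col=5): c = 0.8600 + 0.9450i → escape time 2
(row=2, col=0): c = -0.3100 + 0.3900i → escape time 6
(row=2, col=1): c = -0.0760 + 0.3900i → escape time 6
(row=2, col=2): c = 0.1580 + 0.3900i → escape time 6
(row=2, col=3): c = 0.3920 + 0.3900i → escape time 6
(row=2, col=4): c = 0.6260 + 0.3900i → escape time 3
(row=2, col=5): c = 0.8600 + 0.3900i → escape time 3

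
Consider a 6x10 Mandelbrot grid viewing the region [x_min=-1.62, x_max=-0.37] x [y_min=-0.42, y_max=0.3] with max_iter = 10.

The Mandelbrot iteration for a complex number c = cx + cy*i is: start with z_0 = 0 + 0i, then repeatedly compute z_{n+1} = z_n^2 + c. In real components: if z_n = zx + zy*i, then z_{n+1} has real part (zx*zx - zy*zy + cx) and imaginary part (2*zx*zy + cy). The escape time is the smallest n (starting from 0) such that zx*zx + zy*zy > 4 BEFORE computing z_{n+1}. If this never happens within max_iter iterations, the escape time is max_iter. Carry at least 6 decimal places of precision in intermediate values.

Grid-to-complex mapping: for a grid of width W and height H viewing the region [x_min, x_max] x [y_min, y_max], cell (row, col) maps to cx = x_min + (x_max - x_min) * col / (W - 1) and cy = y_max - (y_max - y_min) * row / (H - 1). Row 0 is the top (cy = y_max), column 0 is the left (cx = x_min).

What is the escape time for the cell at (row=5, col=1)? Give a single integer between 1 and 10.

Answer: 10

Derivation:
z_0 = 0 + 0i, c = -1.3700 + -0.1000i
Iter 1: z = -1.3700 + -0.1000i, |z|^2 = 1.8869
Iter 2: z = 0.4969 + 0.1740i, |z|^2 = 0.2772
Iter 3: z = -1.1534 + 0.0729i, |z|^2 = 1.3356
Iter 4: z = -0.0451 + -0.2682i, |z|^2 = 0.0740
Iter 5: z = -1.4399 + -0.0758i, |z|^2 = 2.0791
Iter 6: z = 0.6976 + 0.1184i, |z|^2 = 0.5006
Iter 7: z = -0.8974 + 0.0651i, |z|^2 = 0.8096
Iter 8: z = -0.5689 + -0.2169i, |z|^2 = 0.3707
Iter 9: z = -1.0934 + 0.1468i, |z|^2 = 1.2170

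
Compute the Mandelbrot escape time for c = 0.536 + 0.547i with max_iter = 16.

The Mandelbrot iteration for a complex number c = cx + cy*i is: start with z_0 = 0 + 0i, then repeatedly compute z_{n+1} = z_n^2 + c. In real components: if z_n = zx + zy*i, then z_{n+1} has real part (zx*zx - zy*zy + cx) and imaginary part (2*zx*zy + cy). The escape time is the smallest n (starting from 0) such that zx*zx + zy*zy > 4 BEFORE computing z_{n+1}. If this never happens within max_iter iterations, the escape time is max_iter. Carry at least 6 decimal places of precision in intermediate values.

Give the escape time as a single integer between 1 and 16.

Answer: 4

Derivation:
z_0 = 0 + 0i, c = 0.5360 + 0.5470i
Iter 1: z = 0.5360 + 0.5470i, |z|^2 = 0.5865
Iter 2: z = 0.5241 + 1.1334i, |z|^2 = 1.5592
Iter 3: z = -0.4739 + 1.7350i, |z|^2 = 3.2347
Iter 4: z = -2.2496 + -1.0974i, |z|^2 = 6.2649
Escaped at iteration 4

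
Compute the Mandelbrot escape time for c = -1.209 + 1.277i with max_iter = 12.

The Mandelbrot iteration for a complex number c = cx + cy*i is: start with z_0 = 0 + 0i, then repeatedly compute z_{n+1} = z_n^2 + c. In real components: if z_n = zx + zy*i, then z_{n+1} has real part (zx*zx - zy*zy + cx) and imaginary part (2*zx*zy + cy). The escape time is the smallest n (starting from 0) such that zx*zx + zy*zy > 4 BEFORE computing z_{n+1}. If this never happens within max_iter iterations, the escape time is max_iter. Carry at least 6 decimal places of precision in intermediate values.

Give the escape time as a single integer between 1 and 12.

Answer: 2

Derivation:
z_0 = 0 + 0i, c = -1.2090 + 1.2770i
Iter 1: z = -1.2090 + 1.2770i, |z|^2 = 3.0924
Iter 2: z = -1.3780 + -1.8108i, |z|^2 = 5.1780
Escaped at iteration 2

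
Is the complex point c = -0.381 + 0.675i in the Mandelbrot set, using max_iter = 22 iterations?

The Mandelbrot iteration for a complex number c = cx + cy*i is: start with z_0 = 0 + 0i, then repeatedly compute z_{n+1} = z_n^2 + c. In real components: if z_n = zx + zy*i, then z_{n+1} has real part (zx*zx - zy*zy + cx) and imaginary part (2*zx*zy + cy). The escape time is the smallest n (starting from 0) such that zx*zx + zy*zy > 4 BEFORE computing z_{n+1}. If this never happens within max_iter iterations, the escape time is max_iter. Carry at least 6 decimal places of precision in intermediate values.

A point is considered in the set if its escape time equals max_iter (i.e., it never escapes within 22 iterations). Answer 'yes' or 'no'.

z_0 = 0 + 0i, c = -0.3810 + 0.6750i
Iter 1: z = -0.3810 + 0.6750i, |z|^2 = 0.6008
Iter 2: z = -0.6915 + 0.1606i, |z|^2 = 0.5039
Iter 3: z = 0.0713 + 0.4528i, |z|^2 = 0.2101
Iter 4: z = -0.5810 + 0.7396i, |z|^2 = 0.8845
Iter 5: z = -0.5905 + -0.1844i, |z|^2 = 0.3826
Iter 6: z = -0.0663 + 0.8927i, |z|^2 = 0.8013
Iter 7: z = -1.1735 + 0.5565i, |z|^2 = 1.6869
Iter 8: z = 0.6864 + -0.6313i, |z|^2 = 0.8697
Iter 9: z = -0.3083 + -0.1916i, |z|^2 = 0.1318
Iter 10: z = -0.3227 + 0.7932i, |z|^2 = 0.7332
Iter 11: z = -0.9060 + 0.1631i, |z|^2 = 0.8474
Iter 12: z = 0.4132 + 0.3794i, |z|^2 = 0.3147
Iter 13: z = -0.3543 + 0.9885i, |z|^2 = 1.1027
Iter 14: z = -1.2327 + -0.0254i, |z|^2 = 1.5202
Iter 15: z = 1.1379 + 0.7376i, |z|^2 = 1.8388
Iter 16: z = 0.3698 + 2.3535i, |z|^2 = 5.6757
Escaped at iteration 16

Answer: no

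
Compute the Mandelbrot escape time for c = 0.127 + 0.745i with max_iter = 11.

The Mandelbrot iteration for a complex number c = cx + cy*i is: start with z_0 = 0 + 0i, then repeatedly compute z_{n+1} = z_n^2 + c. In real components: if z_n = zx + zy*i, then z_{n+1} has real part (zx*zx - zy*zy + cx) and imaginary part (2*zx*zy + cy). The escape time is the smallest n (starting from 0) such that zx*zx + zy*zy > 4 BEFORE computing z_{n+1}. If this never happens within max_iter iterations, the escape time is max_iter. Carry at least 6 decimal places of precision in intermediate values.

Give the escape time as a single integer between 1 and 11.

Answer: 7

Derivation:
z_0 = 0 + 0i, c = 0.1270 + 0.7450i
Iter 1: z = 0.1270 + 0.7450i, |z|^2 = 0.5712
Iter 2: z = -0.4119 + 0.9342i, |z|^2 = 1.0424
Iter 3: z = -0.5761 + -0.0246i, |z|^2 = 0.3325
Iter 4: z = 0.4583 + 0.7734i, |z|^2 = 0.8081
Iter 5: z = -0.2610 + 1.4539i, |z|^2 = 2.1819
Iter 6: z = -1.9187 + -0.0140i, |z|^2 = 3.6814
Iter 7: z = 3.8080 + 0.7988i, |z|^2 = 15.1391
Escaped at iteration 7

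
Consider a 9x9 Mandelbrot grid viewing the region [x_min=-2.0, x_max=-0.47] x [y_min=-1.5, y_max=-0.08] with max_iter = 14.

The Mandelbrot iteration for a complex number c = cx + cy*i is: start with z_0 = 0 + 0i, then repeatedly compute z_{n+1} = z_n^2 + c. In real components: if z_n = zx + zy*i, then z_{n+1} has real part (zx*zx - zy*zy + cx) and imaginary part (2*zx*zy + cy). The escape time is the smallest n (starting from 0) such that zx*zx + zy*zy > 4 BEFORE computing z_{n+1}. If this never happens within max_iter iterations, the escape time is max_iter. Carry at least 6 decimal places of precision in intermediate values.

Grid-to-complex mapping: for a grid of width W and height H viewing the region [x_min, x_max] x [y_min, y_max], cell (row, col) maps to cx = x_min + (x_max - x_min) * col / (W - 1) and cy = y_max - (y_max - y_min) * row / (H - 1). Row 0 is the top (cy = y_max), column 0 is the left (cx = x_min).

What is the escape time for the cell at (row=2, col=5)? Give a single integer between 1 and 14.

Answer: 6

Derivation:
z_0 = 0 + 0i, c = -1.0437 + -0.4350i
Iter 1: z = -1.0437 + -0.4350i, |z|^2 = 1.2786
Iter 2: z = -0.1436 + 0.4731i, |z|^2 = 0.2444
Iter 3: z = -1.2469 + -0.5708i, |z|^2 = 1.8807
Iter 4: z = 0.1852 + 0.9886i, |z|^2 = 1.0116
Iter 5: z = -1.9867 + -0.0688i, |z|^2 = 3.9517
Iter 6: z = 2.8984 + -0.1618i, |z|^2 = 8.4272
Escaped at iteration 6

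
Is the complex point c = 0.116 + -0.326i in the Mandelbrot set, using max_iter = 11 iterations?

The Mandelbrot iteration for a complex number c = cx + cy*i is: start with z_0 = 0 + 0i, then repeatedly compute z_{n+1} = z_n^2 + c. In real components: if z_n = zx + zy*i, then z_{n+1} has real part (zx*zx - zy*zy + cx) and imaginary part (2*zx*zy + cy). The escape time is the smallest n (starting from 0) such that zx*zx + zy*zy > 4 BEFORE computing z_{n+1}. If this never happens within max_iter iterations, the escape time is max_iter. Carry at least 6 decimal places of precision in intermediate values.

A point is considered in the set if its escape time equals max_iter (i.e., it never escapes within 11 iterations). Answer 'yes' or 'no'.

z_0 = 0 + 0i, c = 0.1160 + -0.3260i
Iter 1: z = 0.1160 + -0.3260i, |z|^2 = 0.1197
Iter 2: z = 0.0232 + -0.4016i, |z|^2 = 0.1618
Iter 3: z = -0.0448 + -0.3446i, |z|^2 = 0.1208
Iter 4: z = -0.0008 + -0.2951i, |z|^2 = 0.0871
Iter 5: z = 0.0289 + -0.3256i, |z|^2 = 0.1068
Iter 6: z = 0.0109 + -0.3448i, |z|^2 = 0.1190
Iter 7: z = -0.0028 + -0.3335i, |z|^2 = 0.1112
Iter 8: z = 0.0048 + -0.3241i, |z|^2 = 0.1051
Iter 9: z = 0.0110 + -0.3291i, |z|^2 = 0.1084
Iter 10: z = 0.0078 + -0.3332i, |z|^2 = 0.1111
Did not escape in 11 iterations → in set

Answer: yes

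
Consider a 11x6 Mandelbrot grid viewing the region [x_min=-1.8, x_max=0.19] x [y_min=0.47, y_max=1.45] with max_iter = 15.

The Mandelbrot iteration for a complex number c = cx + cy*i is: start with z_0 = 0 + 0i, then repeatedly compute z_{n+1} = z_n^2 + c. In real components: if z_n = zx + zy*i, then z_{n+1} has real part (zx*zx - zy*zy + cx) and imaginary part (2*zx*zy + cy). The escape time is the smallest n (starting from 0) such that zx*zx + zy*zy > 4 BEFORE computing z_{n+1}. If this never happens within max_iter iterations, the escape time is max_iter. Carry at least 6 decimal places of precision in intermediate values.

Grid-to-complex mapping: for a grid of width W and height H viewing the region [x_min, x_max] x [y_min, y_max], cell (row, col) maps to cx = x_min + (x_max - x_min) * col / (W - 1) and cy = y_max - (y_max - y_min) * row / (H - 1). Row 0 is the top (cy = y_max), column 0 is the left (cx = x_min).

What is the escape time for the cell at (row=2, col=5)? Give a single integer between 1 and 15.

z_0 = 0 + 0i, c = -0.8050 + 1.0580i
Iter 1: z = -0.8050 + 1.0580i, |z|^2 = 1.7674
Iter 2: z = -1.2763 + -0.6454i, |z|^2 = 2.0456
Iter 3: z = 0.4075 + 2.7054i, |z|^2 = 7.4855
Escaped at iteration 3

Answer: 3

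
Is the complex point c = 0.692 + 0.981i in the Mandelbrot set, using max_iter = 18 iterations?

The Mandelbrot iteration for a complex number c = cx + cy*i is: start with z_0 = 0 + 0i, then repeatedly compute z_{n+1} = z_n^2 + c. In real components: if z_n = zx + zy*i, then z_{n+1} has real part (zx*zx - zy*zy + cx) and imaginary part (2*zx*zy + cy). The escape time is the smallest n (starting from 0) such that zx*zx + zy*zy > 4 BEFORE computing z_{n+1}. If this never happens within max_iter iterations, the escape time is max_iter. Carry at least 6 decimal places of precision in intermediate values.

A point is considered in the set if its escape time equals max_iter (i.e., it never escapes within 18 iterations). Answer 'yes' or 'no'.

z_0 = 0 + 0i, c = 0.6920 + 0.9810i
Iter 1: z = 0.6920 + 0.9810i, |z|^2 = 1.4412
Iter 2: z = 0.2085 + 2.3387i, |z|^2 = 5.5130
Escaped at iteration 2

Answer: no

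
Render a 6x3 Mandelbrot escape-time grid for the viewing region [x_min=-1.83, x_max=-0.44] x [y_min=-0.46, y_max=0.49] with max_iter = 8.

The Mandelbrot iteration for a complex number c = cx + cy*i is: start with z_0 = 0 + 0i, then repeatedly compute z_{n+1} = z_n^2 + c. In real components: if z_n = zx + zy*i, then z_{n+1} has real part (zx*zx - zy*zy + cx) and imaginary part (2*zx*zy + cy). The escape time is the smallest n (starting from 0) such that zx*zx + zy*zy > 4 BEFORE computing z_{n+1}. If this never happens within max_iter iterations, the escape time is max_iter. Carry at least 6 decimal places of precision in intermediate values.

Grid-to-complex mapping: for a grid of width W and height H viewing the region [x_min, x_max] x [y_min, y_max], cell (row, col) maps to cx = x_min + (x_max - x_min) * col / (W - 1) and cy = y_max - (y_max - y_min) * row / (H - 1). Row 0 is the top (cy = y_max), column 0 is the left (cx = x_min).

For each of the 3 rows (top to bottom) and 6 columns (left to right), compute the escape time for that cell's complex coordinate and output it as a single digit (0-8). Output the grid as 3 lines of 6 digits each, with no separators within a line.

Answer: 334578
888888
335588

Derivation:
(row=0, col=0): c = -1.8300 + 0.4900i → escape time 3
(row=0, col=1): c = -1.5520 + 0.4900i → escape time 3
(row=0, col=2): c = -1.2740 + 0.4900i → escape time 4
(row=0, col=3): c = -0.9960 + 0.4900i → escape time 5
(row=0, col=4): c = -0.7180 + 0.4900i → escape time 7
(row=0, col=5): c = -0.4400 + 0.4900i → escape time 8
(row=1, col=0): c = -1.8300 + 0.0150i → escape time 8
(row=1, col=1): c = -1.5520 + 0.0150i → escape time 8
(row=1, col=2): c = -1.2740 + 0.0150i → escape time 8
(row=1, col=3): c = -0.9960 + 0.0150i → escape time 8
(row=1, col=4): c = -0.7180 + 0.0150i → escape time 8
(row=1, col=5): c = -0.4400 + 0.0150i → escape time 8
(row=2, col=0): c = -1.8300 + -0.4600i → escape time 3
(row=2, col=1): c = -1.5520 + -0.4600i → escape time 3
(row=2, col=2): c = -1.2740 + -0.4600i → escape time 5
(row=2, col=3): c = -0.9960 + -0.4600i → escape time 5
(row=2, col=4): c = -0.7180 + -0.4600i → escape time 8
(row=2, col=5): c = -0.4400 + -0.4600i → escape time 8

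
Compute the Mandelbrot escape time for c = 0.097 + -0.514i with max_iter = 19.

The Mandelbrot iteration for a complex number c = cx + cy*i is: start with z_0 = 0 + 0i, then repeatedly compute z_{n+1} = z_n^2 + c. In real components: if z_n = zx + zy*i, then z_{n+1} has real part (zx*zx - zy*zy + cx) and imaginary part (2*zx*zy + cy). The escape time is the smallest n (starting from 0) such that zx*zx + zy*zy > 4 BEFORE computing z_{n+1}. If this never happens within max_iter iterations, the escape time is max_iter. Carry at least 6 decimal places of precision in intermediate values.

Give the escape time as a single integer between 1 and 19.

z_0 = 0 + 0i, c = 0.0970 + -0.5140i
Iter 1: z = 0.0970 + -0.5140i, |z|^2 = 0.2736
Iter 2: z = -0.1578 + -0.6137i, |z|^2 = 0.4015
Iter 3: z = -0.2548 + -0.3203i, |z|^2 = 0.1675
Iter 4: z = 0.0593 + -0.3508i, |z|^2 = 0.1266
Iter 5: z = -0.0225 + -0.5556i, |z|^2 = 0.3092
Iter 6: z = -0.2112 + -0.4890i, |z|^2 = 0.2837
Iter 7: z = -0.0975 + -0.3075i, |z|^2 = 0.1041
Iter 8: z = 0.0120 + -0.4541i, |z|^2 = 0.2063
Iter 9: z = -0.1090 + -0.5249i, |z|^2 = 0.2874
Iter 10: z = -0.1666 + -0.3996i, |z|^2 = 0.1874
Iter 11: z = -0.0349 + -0.3809i, |z|^2 = 0.1463
Iter 12: z = -0.0468 + -0.4874i, |z|^2 = 0.2398
Iter 13: z = -0.1384 + -0.4683i, |z|^2 = 0.2385
Iter 14: z = -0.1032 + -0.3844i, |z|^2 = 0.1584
Iter 15: z = -0.0401 + -0.4347i, |z|^2 = 0.1906
Iter 16: z = -0.0903 + -0.4791i, |z|^2 = 0.2377
Iter 17: z = -0.1244 + -0.4274i, |z|^2 = 0.1982
Iter 18: z = -0.0702 + -0.4076i, |z|^2 = 0.1711

Answer: 19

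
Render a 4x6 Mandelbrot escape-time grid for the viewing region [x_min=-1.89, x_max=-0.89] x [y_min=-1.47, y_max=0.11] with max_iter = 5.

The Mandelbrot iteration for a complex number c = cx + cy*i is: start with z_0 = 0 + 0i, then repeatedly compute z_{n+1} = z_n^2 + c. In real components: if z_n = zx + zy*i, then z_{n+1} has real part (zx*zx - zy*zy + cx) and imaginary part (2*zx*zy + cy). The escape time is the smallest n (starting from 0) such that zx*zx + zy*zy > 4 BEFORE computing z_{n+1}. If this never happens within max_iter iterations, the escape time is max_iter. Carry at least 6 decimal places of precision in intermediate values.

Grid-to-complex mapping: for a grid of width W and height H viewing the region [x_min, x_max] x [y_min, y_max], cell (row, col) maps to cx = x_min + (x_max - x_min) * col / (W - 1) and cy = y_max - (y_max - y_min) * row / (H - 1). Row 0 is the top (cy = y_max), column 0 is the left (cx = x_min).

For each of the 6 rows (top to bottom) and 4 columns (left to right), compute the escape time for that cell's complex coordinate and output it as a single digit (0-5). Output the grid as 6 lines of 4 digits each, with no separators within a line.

(row=0, col=0): c = -1.8900 + 0.1100i → escape time 4
(row=0, col=1): c = -1.5567 + 0.1100i → escape time 5
(row=0, col=2): c = -1.2233 + 0.1100i → escape time 5
(row=0, col=3): c = -0.8900 + 0.1100i → escape time 5
(row=1, col=0): c = -1.8900 + -0.2060i → escape time 4
(row=1, col=1): c = -1.5567 + -0.2060i → escape time 5
(row=1, col=2): c = -1.2233 + -0.2060i → escape time 5
(row=1, col=3): c = -0.8900 + -0.2060i → escape time 5
(row=2, col=0): c = -1.8900 + -0.5220i → escape time 2
(row=2, col=1): c = -1.5567 + -0.5220i → escape time 3
(row=2, col=2): c = -1.2233 + -0.5220i → escape time 4
(row=2, col=3): c = -0.8900 + -0.5220i → escape time 5
(row=3, col=0): c = -1.8900 + -0.8380i → escape time 1
(row=3, col=1): c = -1.5567 + -0.8380i → escape time 3
(row=3, col=2): c = -1.2233 + -0.8380i → escape time 3
(row=3, col=3): c = -0.8900 + -0.8380i → escape time 3
(row=4, col=0): c = -1.8900 + -1.1540i → escape time 1
(row=4, col=1): c = -1.5567 + -1.1540i → escape time 2
(row=4, col=2): c = -1.2233 + -1.1540i → escape time 3
(row=4, col=3): c = -0.8900 + -1.1540i → escape time 3
(row=5, col=0): c = -1.8900 + -1.4700i → escape time 1
(row=5, col=1): c = -1.5567 + -1.4700i → escape time 1
(row=5, col=2): c = -1.2233 + -1.4700i → escape time 2
(row=5, col=3): c = -0.8900 + -1.4700i → escape time 2

Answer: 4555
4555
2345
1333
1233
1122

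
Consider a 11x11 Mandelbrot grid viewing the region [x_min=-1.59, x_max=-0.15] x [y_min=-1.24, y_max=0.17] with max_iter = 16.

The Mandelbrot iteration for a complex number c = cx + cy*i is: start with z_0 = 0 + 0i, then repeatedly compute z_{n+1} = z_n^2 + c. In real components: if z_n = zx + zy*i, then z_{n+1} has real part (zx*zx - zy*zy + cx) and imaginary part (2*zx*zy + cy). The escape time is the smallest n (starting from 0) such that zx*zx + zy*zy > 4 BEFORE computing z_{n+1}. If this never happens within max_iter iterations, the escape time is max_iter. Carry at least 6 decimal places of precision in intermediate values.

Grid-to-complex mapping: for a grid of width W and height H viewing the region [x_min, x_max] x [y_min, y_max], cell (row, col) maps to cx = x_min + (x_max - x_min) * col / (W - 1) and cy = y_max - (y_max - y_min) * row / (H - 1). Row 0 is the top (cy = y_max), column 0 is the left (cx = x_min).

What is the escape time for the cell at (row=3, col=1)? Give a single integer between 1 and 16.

z_0 = 0 + 0i, c = -1.4460 + -0.2530i
Iter 1: z = -1.4460 + -0.2530i, |z|^2 = 2.1549
Iter 2: z = 0.5809 + 0.4787i, |z|^2 = 0.5666
Iter 3: z = -1.3377 + 0.3031i, |z|^2 = 1.8813
Iter 4: z = 0.2515 + -1.0640i, |z|^2 = 1.1953
Iter 5: z = -2.5148 + -0.7882i, |z|^2 = 6.9455
Escaped at iteration 5

Answer: 5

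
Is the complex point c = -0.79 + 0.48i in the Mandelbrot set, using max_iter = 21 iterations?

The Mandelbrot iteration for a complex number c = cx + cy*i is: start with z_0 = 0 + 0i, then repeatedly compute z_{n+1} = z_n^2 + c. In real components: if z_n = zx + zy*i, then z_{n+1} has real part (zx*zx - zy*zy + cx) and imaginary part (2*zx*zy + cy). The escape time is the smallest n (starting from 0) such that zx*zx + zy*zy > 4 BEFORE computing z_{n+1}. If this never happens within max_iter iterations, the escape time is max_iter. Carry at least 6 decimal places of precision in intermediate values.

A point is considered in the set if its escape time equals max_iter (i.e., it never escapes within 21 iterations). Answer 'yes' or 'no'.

Answer: no

Derivation:
z_0 = 0 + 0i, c = -0.7900 + 0.4800i
Iter 1: z = -0.7900 + 0.4800i, |z|^2 = 0.8545
Iter 2: z = -0.3963 + -0.2784i, |z|^2 = 0.2346
Iter 3: z = -0.7105 + 0.7007i, |z|^2 = 0.9957
Iter 4: z = -0.7762 + -0.5156i, |z|^2 = 0.8683
Iter 5: z = -0.4534 + 1.2804i, |z|^2 = 1.8448
Iter 6: z = -2.2238 + -0.6809i, |z|^2 = 5.4088
Escaped at iteration 6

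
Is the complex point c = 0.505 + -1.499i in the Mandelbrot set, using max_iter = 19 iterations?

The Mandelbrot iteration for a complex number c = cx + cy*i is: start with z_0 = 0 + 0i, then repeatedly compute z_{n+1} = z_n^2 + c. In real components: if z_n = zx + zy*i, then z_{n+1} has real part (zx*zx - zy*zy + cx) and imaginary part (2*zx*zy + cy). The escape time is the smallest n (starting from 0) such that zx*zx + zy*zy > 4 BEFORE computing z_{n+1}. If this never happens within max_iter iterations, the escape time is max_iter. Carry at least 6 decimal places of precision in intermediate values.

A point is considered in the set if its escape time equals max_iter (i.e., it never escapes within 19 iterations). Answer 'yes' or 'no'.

z_0 = 0 + 0i, c = 0.5050 + -1.4990i
Iter 1: z = 0.5050 + -1.4990i, |z|^2 = 2.5020
Iter 2: z = -1.4870 + -3.0130i, |z|^2 = 11.2892
Escaped at iteration 2

Answer: no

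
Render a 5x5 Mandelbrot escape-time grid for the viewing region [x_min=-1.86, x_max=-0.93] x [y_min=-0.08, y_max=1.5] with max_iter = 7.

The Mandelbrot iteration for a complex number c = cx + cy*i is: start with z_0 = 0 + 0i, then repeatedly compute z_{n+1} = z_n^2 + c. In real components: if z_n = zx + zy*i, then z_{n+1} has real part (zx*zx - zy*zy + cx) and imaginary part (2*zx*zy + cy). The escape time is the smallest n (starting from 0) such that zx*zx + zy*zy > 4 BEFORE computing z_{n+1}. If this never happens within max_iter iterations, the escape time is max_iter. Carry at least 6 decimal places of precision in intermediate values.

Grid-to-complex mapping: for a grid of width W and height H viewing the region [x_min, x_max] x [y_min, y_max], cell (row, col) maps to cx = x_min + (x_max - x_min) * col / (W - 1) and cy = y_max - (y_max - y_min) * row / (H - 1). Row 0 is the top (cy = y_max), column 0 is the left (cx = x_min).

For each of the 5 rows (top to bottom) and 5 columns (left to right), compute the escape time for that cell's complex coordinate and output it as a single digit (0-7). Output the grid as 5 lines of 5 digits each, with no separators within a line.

Answer: 11122
12233
23334
34577
56777

Derivation:
(row=0, col=0): c = -1.8600 + 1.5000i → escape time 1
(row=0, col=1): c = -1.6275 + 1.5000i → escape time 1
(row=0, col=2): c = -1.3950 + 1.5000i → escape time 1
(row=0, col=3): c = -1.1625 + 1.5000i → escape time 2
(row=0, col=4): c = -0.9300 + 1.5000i → escape time 2
(row=1, col=0): c = -1.8600 + 1.1050i → escape time 1
(row=1, col=1): c = -1.6275 + 1.1050i → escape time 2
(row=1, col=2): c = -1.3950 + 1.1050i → escape time 2
(row=1, col=3): c = -1.1625 + 1.1050i → escape time 3
(row=1, col=4): c = -0.9300 + 1.1050i → escape time 3
(row=2, col=0): c = -1.8600 + 0.7100i → escape time 2
(row=2, col=1): c = -1.6275 + 0.7100i → escape time 3
(row=2, col=2): c = -1.3950 + 0.7100i → escape time 3
(row=2, col=3): c = -1.1625 + 0.7100i → escape time 3
(row=2, col=4): c = -0.9300 + 0.7100i → escape time 4
(row=3, col=0): c = -1.8600 + 0.3150i → escape time 3
(row=3, col=1): c = -1.6275 + 0.3150i → escape time 4
(row=3, col=2): c = -1.3950 + 0.3150i → escape time 5
(row=3, col=3): c = -1.1625 + 0.3150i → escape time 7
(row=3, col=4): c = -0.9300 + 0.3150i → escape time 7
(row=4, col=0): c = -1.8600 + -0.0800i → escape time 5
(row=4, col=1): c = -1.6275 + -0.0800i → escape time 6
(row=4, col=2): c = -1.3950 + -0.0800i → escape time 7
(row=4, col=3): c = -1.1625 + -0.0800i → escape time 7
(row=4, col=4): c = -0.9300 + -0.0800i → escape time 7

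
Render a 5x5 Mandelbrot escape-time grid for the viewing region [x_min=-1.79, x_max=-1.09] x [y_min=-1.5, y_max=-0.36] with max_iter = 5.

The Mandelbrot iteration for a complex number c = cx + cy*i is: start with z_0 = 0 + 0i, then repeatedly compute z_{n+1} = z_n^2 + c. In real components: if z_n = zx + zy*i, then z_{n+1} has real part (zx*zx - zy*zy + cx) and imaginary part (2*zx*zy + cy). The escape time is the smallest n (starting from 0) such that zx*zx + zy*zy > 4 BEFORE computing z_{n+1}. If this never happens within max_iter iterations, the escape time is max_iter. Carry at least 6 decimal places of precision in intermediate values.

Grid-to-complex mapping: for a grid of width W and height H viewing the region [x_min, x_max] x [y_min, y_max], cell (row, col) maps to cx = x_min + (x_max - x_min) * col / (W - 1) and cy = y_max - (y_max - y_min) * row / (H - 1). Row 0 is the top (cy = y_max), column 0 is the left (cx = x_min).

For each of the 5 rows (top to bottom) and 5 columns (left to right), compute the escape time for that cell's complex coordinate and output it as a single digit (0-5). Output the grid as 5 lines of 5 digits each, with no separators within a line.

Answer: 34555
33334
12333
11223
11122

Derivation:
(row=0, col=0): c = -1.7900 + -0.3600i → escape time 3
(row=0, col=1): c = -1.6150 + -0.3600i → escape time 4
(row=0, col=2): c = -1.4400 + -0.3600i → escape time 5
(row=0, col=3): c = -1.2650 + -0.3600i → escape time 5
(row=0, col=4): c = -1.0900 + -0.3600i → escape time 5
(row=1, col=0): c = -1.7900 + -0.6450i → escape time 3
(row=1, col=1): c = -1.6150 + -0.6450i → escape time 3
(row=1, col=2): c = -1.4400 + -0.6450i → escape time 3
(row=1, col=3): c = -1.2650 + -0.6450i → escape time 3
(row=1, col=4): c = -1.0900 + -0.6450i → escape time 4
(row=2, col=0): c = -1.7900 + -0.9300i → escape time 1
(row=2, col=1): c = -1.6150 + -0.9300i → escape time 2
(row=2, col=2): c = -1.4400 + -0.9300i → escape time 3
(row=2, col=3): c = -1.2650 + -0.9300i → escape time 3
(row=2, col=4): c = -1.0900 + -0.9300i → escape time 3
(row=3, col=0): c = -1.7900 + -1.2150i → escape time 1
(row=3, col=1): c = -1.6150 + -1.2150i → escape time 1
(row=3, col=2): c = -1.4400 + -1.2150i → escape time 2
(row=3, col=3): c = -1.2650 + -1.2150i → escape time 2
(row=3, col=4): c = -1.0900 + -1.2150i → escape time 3
(row=4, col=0): c = -1.7900 + -1.5000i → escape time 1
(row=4, col=1): c = -1.6150 + -1.5000i → escape time 1
(row=4, col=2): c = -1.4400 + -1.5000i → escape time 1
(row=4, col=3): c = -1.2650 + -1.5000i → escape time 2
(row=4, col=4): c = -1.0900 + -1.5000i → escape time 2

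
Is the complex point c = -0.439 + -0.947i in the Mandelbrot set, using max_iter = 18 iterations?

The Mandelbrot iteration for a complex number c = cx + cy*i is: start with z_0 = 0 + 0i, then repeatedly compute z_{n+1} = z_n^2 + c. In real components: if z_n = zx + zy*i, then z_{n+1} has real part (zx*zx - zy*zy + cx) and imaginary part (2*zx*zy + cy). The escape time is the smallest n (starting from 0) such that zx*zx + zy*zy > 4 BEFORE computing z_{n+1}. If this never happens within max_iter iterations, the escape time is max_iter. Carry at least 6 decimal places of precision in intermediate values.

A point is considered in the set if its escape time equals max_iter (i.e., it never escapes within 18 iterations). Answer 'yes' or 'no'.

Answer: no

Derivation:
z_0 = 0 + 0i, c = -0.4390 + -0.9470i
Iter 1: z = -0.4390 + -0.9470i, |z|^2 = 1.0895
Iter 2: z = -1.1431 + -0.1155i, |z|^2 = 1.3200
Iter 3: z = 0.8543 + -0.6829i, |z|^2 = 1.1961
Iter 4: z = -0.1755 + -2.1138i, |z|^2 = 4.4987
Escaped at iteration 4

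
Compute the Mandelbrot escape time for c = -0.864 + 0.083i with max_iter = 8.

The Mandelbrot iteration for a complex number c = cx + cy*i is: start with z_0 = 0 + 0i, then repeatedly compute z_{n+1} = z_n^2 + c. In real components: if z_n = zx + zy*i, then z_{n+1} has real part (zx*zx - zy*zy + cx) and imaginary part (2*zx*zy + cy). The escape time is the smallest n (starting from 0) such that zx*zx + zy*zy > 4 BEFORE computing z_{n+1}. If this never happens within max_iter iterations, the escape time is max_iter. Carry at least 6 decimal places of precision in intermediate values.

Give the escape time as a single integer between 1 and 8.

Answer: 8

Derivation:
z_0 = 0 + 0i, c = -0.8640 + 0.0830i
Iter 1: z = -0.8640 + 0.0830i, |z|^2 = 0.7534
Iter 2: z = -0.1244 + -0.0604i, |z|^2 = 0.0191
Iter 3: z = -0.8522 + 0.0980i, |z|^2 = 0.7358
Iter 4: z = -0.1474 + -0.0841i, |z|^2 = 0.0288
Iter 5: z = -0.8493 + 0.1078i, |z|^2 = 0.7330
Iter 6: z = -0.1542 + -0.1001i, |z|^2 = 0.0338
Iter 7: z = -0.8502 + 0.1139i, |z|^2 = 0.7359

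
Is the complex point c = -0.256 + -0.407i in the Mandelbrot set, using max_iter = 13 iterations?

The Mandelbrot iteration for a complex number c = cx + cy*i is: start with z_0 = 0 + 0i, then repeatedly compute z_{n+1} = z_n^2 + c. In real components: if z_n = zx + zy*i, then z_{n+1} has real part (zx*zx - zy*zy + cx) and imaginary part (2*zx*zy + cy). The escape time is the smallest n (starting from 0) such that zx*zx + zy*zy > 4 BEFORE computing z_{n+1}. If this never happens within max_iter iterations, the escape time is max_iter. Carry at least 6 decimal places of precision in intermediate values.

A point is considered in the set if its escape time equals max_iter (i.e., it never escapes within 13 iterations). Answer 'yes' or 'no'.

z_0 = 0 + 0i, c = -0.2560 + -0.4070i
Iter 1: z = -0.2560 + -0.4070i, |z|^2 = 0.2312
Iter 2: z = -0.3561 + -0.1986i, |z|^2 = 0.1663
Iter 3: z = -0.1686 + -0.2655i, |z|^2 = 0.0989
Iter 4: z = -0.2981 + -0.3174i, |z|^2 = 0.1896
Iter 5: z = -0.2679 + -0.2178i, |z|^2 = 0.1192
Iter 6: z = -0.2316 + -0.2903i, |z|^2 = 0.1379
Iter 7: z = -0.2866 + -0.2725i, |z|^2 = 0.1564
Iter 8: z = -0.2481 + -0.2508i, |z|^2 = 0.1244
Iter 9: z = -0.2573 + -0.2826i, |z|^2 = 0.1461
Iter 10: z = -0.2696 + -0.2616i, |z|^2 = 0.1411
Iter 11: z = -0.2517 + -0.2660i, |z|^2 = 0.1341
Iter 12: z = -0.2634 + -0.2731i, |z|^2 = 0.1439
Did not escape in 13 iterations → in set

Answer: yes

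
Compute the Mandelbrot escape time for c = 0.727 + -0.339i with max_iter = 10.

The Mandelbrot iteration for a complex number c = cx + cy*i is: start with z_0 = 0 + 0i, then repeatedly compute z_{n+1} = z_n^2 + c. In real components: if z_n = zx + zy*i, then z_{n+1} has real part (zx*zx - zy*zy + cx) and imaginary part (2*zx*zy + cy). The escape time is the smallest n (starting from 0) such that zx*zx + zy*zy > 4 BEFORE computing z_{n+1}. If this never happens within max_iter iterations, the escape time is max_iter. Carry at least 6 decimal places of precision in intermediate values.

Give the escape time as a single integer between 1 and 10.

Answer: 3

Derivation:
z_0 = 0 + 0i, c = 0.7270 + -0.3390i
Iter 1: z = 0.7270 + -0.3390i, |z|^2 = 0.6434
Iter 2: z = 1.1406 + -0.8319i, |z|^2 = 1.9931
Iter 3: z = 1.3359 + -2.2368i, |z|^2 = 6.7878
Escaped at iteration 3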